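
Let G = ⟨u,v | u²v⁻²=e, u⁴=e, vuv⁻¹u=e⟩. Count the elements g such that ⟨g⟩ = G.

⟨g⟩ = G would require ord(g) = |G| = 8, but the maximum element order in G is 4 < 8. So G is not cyclic and no single element generates it: the count is 0.

Answer: 0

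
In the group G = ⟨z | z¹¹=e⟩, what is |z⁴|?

Compute successive powers until reaching e:
  (z⁴)¹ = z⁴, (z⁴)² = z⁸, (z⁴)³ = z, (z⁴)⁴ = z⁵, (z⁴)⁵ = z⁹, (z⁴)⁶ = z², (z⁴)⁷ = z⁶, (z⁴)⁸ = z¹⁰, (z⁴)⁹ = z³, (z⁴)¹⁰ = z⁷, (z⁴)¹¹ = e.
The smallest positive k with (z⁴)ᵏ = e is 11.

Answer: 11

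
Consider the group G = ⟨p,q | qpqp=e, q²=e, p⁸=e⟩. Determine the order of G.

Enumerate words in the generators, reducing via the relations: the distinct elements are
  {e, p, q, pq, p², p³, p⁴, p⁵, p⁶, p⁷, p²q, p³q, p⁴q, p⁵q, p⁶q, p⁷q}.
No further products give new elements, so |G| = 16.

Answer: 16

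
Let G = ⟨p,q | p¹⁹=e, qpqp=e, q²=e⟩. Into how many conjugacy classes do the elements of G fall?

The conjugacy classes (representative and size) are:
  [e] (size 1), [p¹⁸] (size 2), [p²] (size 2), [p¹⁶] (size 2), [p⁴] (size 2), [p¹⁴] (size 2), [p¹³] (size 2), [p¹²] (size 2), [p⁸] (size 2), [p⁹] (size 2), [q] (size 19).
Class equation: 1 + 2 + 2 + 2 + 2 + 2 + 2 + 2 + 2 + 2 + 19 = 38 = |G|. So G has 11 conjugacy classes.

Answer: 11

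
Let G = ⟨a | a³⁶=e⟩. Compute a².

Compute successive powers of a, reducing at each step:
  a²: a · a = a²

Answer: a²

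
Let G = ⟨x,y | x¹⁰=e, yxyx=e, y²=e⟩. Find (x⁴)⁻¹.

The order of (x⁴) is 5 (smallest k with (x⁴)ᵏ = e), so (x⁴)⁻¹ = (x⁴)⁴ = x⁶.
Check: (x⁴) · (x⁶) → (x⁴) · x⁶ = e, giving e as required.

Answer: x⁶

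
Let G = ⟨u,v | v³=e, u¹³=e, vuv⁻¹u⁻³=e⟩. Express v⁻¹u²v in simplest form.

Multiply left to right, reducing at each step:
  (v²) · u² = u⁵v²
  (u⁵v²) · v = u⁵

Answer: u⁵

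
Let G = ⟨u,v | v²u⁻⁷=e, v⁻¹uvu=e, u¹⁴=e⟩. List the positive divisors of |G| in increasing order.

|G| = 28 = 2² · 7. By Lagrange's theorem the order of any subgroup divides 28; the divisors of 28 are 1, 2, 4, 7, 14, 28.

Answer: 1, 2, 4, 7, 14, 28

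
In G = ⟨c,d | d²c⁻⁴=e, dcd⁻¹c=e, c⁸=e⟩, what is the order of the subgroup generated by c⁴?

|⟨c⁴⟩| equals the order of c⁴. Compute successive powers until reaching e:
  (c⁴)¹ = c⁴, (c⁴)² = e.
The smallest positive k with (c⁴)ᵏ = e is 2, so |⟨c⁴⟩| = 2.

Answer: 2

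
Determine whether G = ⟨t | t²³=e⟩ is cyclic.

|G| = 23. The element t has order 23 (its powers give 23 distinct elements), so ⟨t⟩ = G and G is cyclic.

Answer: Yes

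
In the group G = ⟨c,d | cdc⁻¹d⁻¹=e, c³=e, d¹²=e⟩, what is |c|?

Compute successive powers until reaching e:
  c¹ = c, c² = c², c³ = e.
The smallest positive k with cᵏ = e is 3.

Answer: 3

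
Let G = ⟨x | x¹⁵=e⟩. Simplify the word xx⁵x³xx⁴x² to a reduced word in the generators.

Multiply left to right, reducing at each step:
  x · x⁵ = x⁶
  (x⁶) · x³ = x⁹
  (x⁹) · x = x¹⁰
  (x¹⁰) · x⁴ = x¹⁴
  (x¹⁴) · x² = x

Answer: x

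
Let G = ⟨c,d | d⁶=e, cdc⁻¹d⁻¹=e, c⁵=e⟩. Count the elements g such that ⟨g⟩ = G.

G is cyclic of order 30. An element generates G iff its order is 30, and a cyclic group of order 30 has exactly φ(30) = 8 such elements.

Answer: 8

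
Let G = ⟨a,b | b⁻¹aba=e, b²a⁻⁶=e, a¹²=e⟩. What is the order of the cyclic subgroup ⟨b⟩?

|⟨b⟩| equals the order of b. Compute successive powers until reaching e:
  b¹ = b, b² = a⁶, b³ = b⁻¹, b⁴ = e.
The smallest positive k with bᵏ = e is 4, so |⟨b⟩| = 4.

Answer: 4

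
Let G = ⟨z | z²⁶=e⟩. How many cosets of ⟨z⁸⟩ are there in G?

First find ord(z⁸) by computing successive powers:
  (z⁸)¹ = z⁸, (z⁸)² = z¹⁶, (z⁸)³ = z²⁴, (z⁸)⁴ = z⁶, (z⁸)⁵ = z¹⁴, (z⁸)⁶ = z²², (z⁸)⁷ = z⁴, (z⁸)⁸ = z¹², (z⁸)⁹ = z²⁰, (z⁸)¹⁰ = z², (z⁸)¹¹ = z¹⁰, (z⁸)¹² = z¹⁸, (z⁸)¹³ = e.
So |⟨z⁸⟩| = ord(z⁸) = 13. With |G| = 26, by Lagrange [G : ⟨z⁸⟩] = 26/13 = 2.

Answer: 2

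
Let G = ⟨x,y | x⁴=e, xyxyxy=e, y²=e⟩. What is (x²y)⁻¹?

The order of (x²y) is 4 (smallest k with (x²y)ᵏ = e), so (x²y)⁻¹ = (x²y)³ = yx².
Check: (x²y) · (yx²) → (x²y) · y = x²;   (x²) · x² = e, giving e as required.

Answer: yx²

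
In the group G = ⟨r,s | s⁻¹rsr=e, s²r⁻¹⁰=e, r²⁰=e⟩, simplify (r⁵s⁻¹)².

Compute successive powers of (r⁵s⁻¹), reducing at each step:
  (r⁵s⁻¹)²: (r⁵s⁻¹) · r⁵ = s⁻¹;   (s⁻¹) · s⁻¹ = r¹⁰

Answer: r¹⁰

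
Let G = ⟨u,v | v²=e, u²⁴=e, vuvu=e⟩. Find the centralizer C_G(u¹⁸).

⟨u¹⁸⟩ ⊆ C_G(u¹⁸) since powers of u¹⁸ commute with u¹⁸; so |C_G(u¹⁸)| ≥ |⟨u¹⁸⟩| = 4.
By orbit–stabilizer, |C_G(u¹⁸)| = |G| / |conj. class of u¹⁸| = 48 / 2 = 24.
The 24 elements commuting with u¹⁸ are {e, u, u², u³, u⁴, u⁵, u⁶, u⁷, u⁸, u⁹, u¹⁰, u¹¹, u¹², u¹³, u¹⁴, u¹⁵, u¹⁶, u¹⁷, u¹⁸, u¹⁹, u²⁰, u²¹, u²², u²³}.

Answer: {e, u, u², u³, u⁴, u⁵, u⁶, u⁷, u⁸, u⁹, u¹⁰, u¹¹, u¹², u¹³, u¹⁴, u¹⁵, u¹⁶, u¹⁷, u¹⁸, u¹⁹, u²⁰, u²¹, u²², u²³}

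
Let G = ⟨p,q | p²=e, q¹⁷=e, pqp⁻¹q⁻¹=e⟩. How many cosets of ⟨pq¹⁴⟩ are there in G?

First find ord(pq¹⁴) by computing successive powers:
  (pq¹⁴)¹ = pq¹⁴, (pq¹⁴)² = q¹¹, (pq¹⁴)³ = pq⁸, (pq¹⁴)⁴ = q⁵, (pq¹⁴)⁵ = pq², (pq¹⁴)⁶ = q¹⁶, (pq¹⁴)⁷ = pq¹³, (pq¹⁴)⁸ = q¹⁰, (pq¹⁴)⁹ = pq⁷, (pq¹⁴)¹⁰ = q⁴, (pq¹⁴)¹¹ = pq, (pq¹⁴)¹² = q¹⁵, (pq¹⁴)¹³ = pq¹², (pq¹⁴)¹⁴ = q⁹, (pq¹⁴)¹⁵ = pq⁶, (pq¹⁴)¹⁶ = q³, (pq¹⁴)¹⁷ = p, (pq¹⁴)¹⁸ = q¹⁴, (pq¹⁴)¹⁹ = pq¹¹, (pq¹⁴)²⁰ = q⁸, (pq¹⁴)²¹ = pq⁵, (pq¹⁴)²² = q², (pq¹⁴)²³ = pq¹⁶, (pq¹⁴)²⁴ = q¹³, (pq¹⁴)²⁵ = pq¹⁰, (pq¹⁴)²⁶ = q⁷, (pq¹⁴)²⁷ = pq⁴, (pq¹⁴)²⁸ = q, (pq¹⁴)²⁹ = pq¹⁵, (pq¹⁴)³⁰ = q¹², (pq¹⁴)³¹ = pq⁹, (pq¹⁴)³² = q⁶, (pq¹⁴)³³ = pq³, (pq¹⁴)³⁴ = e.
So |⟨pq¹⁴⟩| = ord(pq¹⁴) = 34. With |G| = 34, by Lagrange [G : ⟨pq¹⁴⟩] = 34/34 = 1.

Answer: 1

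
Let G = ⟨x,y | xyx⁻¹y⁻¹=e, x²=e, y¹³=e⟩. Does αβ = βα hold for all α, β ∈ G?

Each pair of generators commutes: x·y = xy = y·x. Since the generators pairwise commute, every element of G commutes with every other, so G is abelian.

Answer: Yes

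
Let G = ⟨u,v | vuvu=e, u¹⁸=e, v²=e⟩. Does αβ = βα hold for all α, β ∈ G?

u·v = uv but v·u = u¹⁷v, so u·v ≠ v·u and G is not abelian.

Answer: No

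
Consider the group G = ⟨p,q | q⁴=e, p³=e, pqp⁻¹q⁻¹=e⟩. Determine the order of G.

Enumerate words in the generators, reducing via the relations: the distinct elements are
  {e, p, q, pq, p², q², q³, pq², pq³, p²q, p²q², p²q³}.
No further products give new elements, so |G| = 12.

Answer: 12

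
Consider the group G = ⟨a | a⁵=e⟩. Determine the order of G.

G is generated by a single element, so G is cyclic. The relator gives a⁵ = e and no smaller power is forced to be e, so the 5 powers {a, e, a², a³, a⁴} are distinct. Hence |G| = 5.

Answer: 5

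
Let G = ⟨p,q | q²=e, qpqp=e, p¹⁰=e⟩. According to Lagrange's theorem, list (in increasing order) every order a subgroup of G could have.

|G| = 20 = 2² · 5. By Lagrange's theorem the order of any subgroup divides 20; the divisors of 20 are 1, 2, 4, 5, 10, 20.

Answer: 1, 2, 4, 5, 10, 20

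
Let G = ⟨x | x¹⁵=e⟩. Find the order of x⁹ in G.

Compute successive powers until reaching e:
  (x⁹)¹ = x⁹, (x⁹)² = x³, (x⁹)³ = x¹², (x⁹)⁴ = x⁶, (x⁹)⁵ = e.
The smallest positive k with (x⁹)ᵏ = e is 5.

Answer: 5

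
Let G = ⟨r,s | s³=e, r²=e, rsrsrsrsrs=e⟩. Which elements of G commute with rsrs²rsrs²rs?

⟨rsrs²rsrs²rs⟩ ⊆ C_G(rsrs²rsrs²rs) since powers of rsrs²rsrs²rs commute with rsrs²rsrs²rs; so |C_G(rsrs²rsrs²rs)| ≥ |⟨rsrs²rsrs²rs⟩| = 2.
By orbit–stabilizer, |C_G(rsrs²rsrs²rs)| = |G| / |conj. class of rsrs²rsrs²rs| = 60 / 15 = 4.
The 4 elements commuting with rsrs²rsrs²rs are {e, r, rsrs²rsrs²rs, srs²rsrs²rs}.

Answer: {e, r, rsrs²rsrs²rs, srs²rsrs²rs}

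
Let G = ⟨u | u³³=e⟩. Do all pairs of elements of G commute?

G has a single generator, so G is cyclic and hence abelian.

Answer: Yes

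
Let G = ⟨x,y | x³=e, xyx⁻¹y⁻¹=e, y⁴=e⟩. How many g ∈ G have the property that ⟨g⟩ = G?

G is cyclic of order 12. An element generates G iff its order is 12, and a cyclic group of order 12 has exactly φ(12) = 4 such elements.

Answer: 4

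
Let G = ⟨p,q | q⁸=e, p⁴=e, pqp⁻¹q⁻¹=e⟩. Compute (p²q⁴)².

Compute successive powers of (p²q⁴), reducing at each step:
  (p²q⁴)²: (p²q⁴) · p² = q⁴;   (q⁴) · q⁴ = e

Answer: e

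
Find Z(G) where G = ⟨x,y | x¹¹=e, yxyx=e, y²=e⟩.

An element z ∈ Z(G) iff z commutes with every generator.
For example e is central: e·x = x = x·e; e·y = y = y·e.
Whereas x ∉ Z(G) since x·y = xy ≠ x¹⁰y = y·x.
Checking each of the 22 elements this way gives Z(G) = {e}, of order 1.

Answer: {e}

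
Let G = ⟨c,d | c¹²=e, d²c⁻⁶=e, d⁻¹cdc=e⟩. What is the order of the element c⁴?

Compute successive powers until reaching e:
  (c⁴)¹ = c⁴, (c⁴)² = c⁸, (c⁴)³ = e.
The smallest positive k with (c⁴)ᵏ = e is 3.

Answer: 3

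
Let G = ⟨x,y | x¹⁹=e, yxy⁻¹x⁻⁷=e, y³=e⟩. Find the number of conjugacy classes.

The conjugacy classes (representative and size) are:
  [e] (size 1), [x¹¹] (size 3), [x¹⁴] (size 3), [x⁶] (size 3), [x¹⁷] (size 3), [x¹²] (size 3), [x¹⁰] (size 3), [x²y] (size 19), [x¹⁸y²] (size 19).
Class equation: 1 + 3 + 3 + 3 + 3 + 3 + 3 + 19 + 19 = 57 = |G|. So G has 9 conjugacy classes.

Answer: 9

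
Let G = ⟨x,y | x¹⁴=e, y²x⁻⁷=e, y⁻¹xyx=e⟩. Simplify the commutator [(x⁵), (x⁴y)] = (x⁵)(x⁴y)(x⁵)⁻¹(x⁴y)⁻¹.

[(x⁵), (x⁴y)] = (x⁵)·(x⁴y)·(x⁵)⁻¹·(x⁴y)⁻¹.
  (x⁵) · (x⁴y) = x²y⁻¹
  (x²y⁻¹) · (x⁹) = y
  y · (x⁴y⁻¹) = x¹⁰

Answer: x¹⁰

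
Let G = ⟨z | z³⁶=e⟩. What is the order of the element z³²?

Compute successive powers until reaching e:
  (z³²)¹ = z³², (z³²)² = z²⁸, (z³²)³ = z²⁴, (z³²)⁴ = z²⁰, (z³²)⁵ = z¹⁶, (z³²)⁶ = z¹², (z³²)⁷ = z⁸, (z³²)⁸ = z⁴, (z³²)⁹ = e.
The smallest positive k with (z³²)ᵏ = e is 9.

Answer: 9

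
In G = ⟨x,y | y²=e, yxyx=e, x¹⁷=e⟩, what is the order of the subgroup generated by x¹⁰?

|⟨x¹⁰⟩| equals the order of x¹⁰. Compute successive powers until reaching e:
  (x¹⁰)¹ = x¹⁰, (x¹⁰)² = x³, (x¹⁰)³ = x¹³, (x¹⁰)⁴ = x⁶, (x¹⁰)⁵ = x¹⁶, (x¹⁰)⁶ = x⁹, (x¹⁰)⁷ = x², (x¹⁰)⁸ = x¹², (x¹⁰)⁹ = x⁵, (x¹⁰)¹⁰ = x¹⁵, (x¹⁰)¹¹ = x⁸, (x¹⁰)¹² = x, (x¹⁰)¹³ = x¹¹, (x¹⁰)¹⁴ = x⁴, (x¹⁰)¹⁵ = x¹⁴, (x¹⁰)¹⁶ = x⁷, (x¹⁰)¹⁷ = e.
The smallest positive k with (x¹⁰)ᵏ = e is 17, so |⟨x¹⁰⟩| = 17.

Answer: 17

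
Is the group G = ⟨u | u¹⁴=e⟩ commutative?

G has a single generator, so G is cyclic and hence abelian.

Answer: Yes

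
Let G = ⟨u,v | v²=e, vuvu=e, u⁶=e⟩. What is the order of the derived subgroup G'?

G' = [G, G] is generated by all commutators. The generator-pair commutators are: [u, v] = u².
The subgroup they normally generate is {e, u², u⁴}, of order 3.
Check: |G/G'| = 12/3 = 4 is the order of the abelianisation.

Answer: 3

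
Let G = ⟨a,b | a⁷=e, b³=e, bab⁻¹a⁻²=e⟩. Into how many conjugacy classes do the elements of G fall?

The conjugacy classes (representative and size) are:
  [e] (size 1), [a²] (size 3), [a⁵] (size 3), [b] (size 7), [b²] (size 7).
Class equation: 1 + 3 + 3 + 7 + 7 = 21 = |G|. So G has 5 conjugacy classes.

Answer: 5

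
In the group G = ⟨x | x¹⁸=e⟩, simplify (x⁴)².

Compute successive powers of (x⁴), reducing at each step:
  (x⁴)²: (x⁴) · x⁴ = x⁸

Answer: x⁸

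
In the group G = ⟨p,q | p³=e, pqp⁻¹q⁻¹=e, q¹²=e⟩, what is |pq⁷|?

Compute successive powers until reaching e:
  (pq⁷)¹ = pq⁷, (pq⁷)² = p²q², (pq⁷)³ = q⁹, (pq⁷)⁴ = pq⁴, (pq⁷)⁵ = p²q¹¹, (pq⁷)⁶ = q⁶, (pq⁷)⁷ = pq, (pq⁷)⁸ = p²q⁸, (pq⁷)⁹ = q³, (pq⁷)¹⁰ = pq¹⁰, (pq⁷)¹¹ = p²q⁵, (pq⁷)¹² = e.
The smallest positive k with (pq⁷)ᵏ = e is 12.

Answer: 12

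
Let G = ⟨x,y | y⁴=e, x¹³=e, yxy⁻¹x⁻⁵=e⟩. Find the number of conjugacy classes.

The conjugacy classes (representative and size) are:
  [e] (size 1), [x] (size 4), [x²] (size 4), [x⁹] (size 4), [x¹²y] (size 13), [x⁴y²] (size 13), [x¹²y³] (size 13).
Class equation: 1 + 4 + 4 + 4 + 13 + 13 + 13 = 52 = |G|. So G has 7 conjugacy classes.

Answer: 7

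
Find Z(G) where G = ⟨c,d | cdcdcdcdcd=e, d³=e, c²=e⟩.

An element z ∈ Z(G) iff z commutes with every generator.
For example e is central: e·c = c = c·e; e·d = d = d·e.
Whereas c ∉ Z(G) since c·d = cd ≠ dc = d·c.
Checking each of the 60 elements this way gives Z(G) = {e}, of order 1.

Answer: {e}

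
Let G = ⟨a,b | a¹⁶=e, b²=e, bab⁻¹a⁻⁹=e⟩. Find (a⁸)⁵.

Compute successive powers of (a⁸), reducing at each step:
  (a⁸)²: (a⁸) · a⁸ = e
  (a⁸)³: e · a⁸ = a⁸
  (a⁸)⁴: (a⁸) · a⁸ = e
  (a⁸)⁵: e · a⁸ = a⁸

Answer: a⁸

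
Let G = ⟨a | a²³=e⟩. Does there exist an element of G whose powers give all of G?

|G| = 23. The element a has order 23 (its powers give 23 distinct elements), so ⟨a⟩ = G and G is cyclic.

Answer: Yes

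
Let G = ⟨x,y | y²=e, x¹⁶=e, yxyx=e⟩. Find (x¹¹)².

Compute successive powers of (x¹¹), reducing at each step:
  (x¹¹)²: (x¹¹) · x¹¹ = x⁶

Answer: x⁶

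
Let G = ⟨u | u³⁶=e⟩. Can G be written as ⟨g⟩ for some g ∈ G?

|G| = 36. The element u has order 36 (its powers give 36 distinct elements), so ⟨u⟩ = G and G is cyclic.

Answer: Yes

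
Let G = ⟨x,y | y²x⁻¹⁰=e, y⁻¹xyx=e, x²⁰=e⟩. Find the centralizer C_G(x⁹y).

⟨x⁹y⟩ ⊆ C_G(x⁹y) since powers of x⁹y commute with x⁹y; so |C_G(x⁹y)| ≥ |⟨x⁹y⟩| = 4.
By orbit–stabilizer, |C_G(x⁹y)| = |G| / |conj. class of x⁹y| = 40 / 10 = 4.
The 4 elements commuting with x⁹y are {e, x¹⁰, x⁹y, x⁹y⁻¹}.

Answer: {e, x¹⁰, x⁹y, x⁹y⁻¹}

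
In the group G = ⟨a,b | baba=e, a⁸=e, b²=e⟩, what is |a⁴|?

Compute successive powers until reaching e:
  (a⁴)¹ = a⁴, (a⁴)² = e.
The smallest positive k with (a⁴)ᵏ = e is 2.

Answer: 2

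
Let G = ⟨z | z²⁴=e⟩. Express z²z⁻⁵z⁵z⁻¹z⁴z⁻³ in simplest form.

Multiply left to right, reducing at each step:
  (z²) · z⁻⁵ = z²¹
  (z²¹) · z⁵ = z²
  (z²) · z⁻¹ = z
  z · z⁴ = z⁵
  (z⁵) · z⁻³ = z²

Answer: z²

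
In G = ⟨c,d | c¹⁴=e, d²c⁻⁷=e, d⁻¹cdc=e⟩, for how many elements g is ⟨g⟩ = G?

⟨g⟩ = G would require ord(g) = |G| = 28, but the maximum element order in G is 14 < 28. So G is not cyclic and no single element generates it: the count is 0.

Answer: 0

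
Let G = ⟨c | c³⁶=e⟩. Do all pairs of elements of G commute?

G has a single generator, so G is cyclic and hence abelian.

Answer: Yes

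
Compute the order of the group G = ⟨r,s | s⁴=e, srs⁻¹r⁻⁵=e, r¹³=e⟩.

Enumerate words in the generators, reducing via the relations: the distinct elements are
  {e, r, s, rs, r², r³, r⁴, r⁵, r⁶, r⁷, r⁸, r⁹, s², s³, rs², rs³, r²s, r³s, r¹², r¹¹, r¹⁰, r⁴s, r⁵s, r⁶s, r⁷s, r⁸s, r⁹s, r²s², r²s³, r³s², r³s³, r¹²s, r¹¹s, r¹⁰s, r⁴s², r⁴s³, r⁵s², r⁵s³, r⁶s², r⁶s³, r⁷s², r⁷s³, r⁸s², r⁸s³, r⁹s², r⁹s³, r¹²s², r¹²s³, r¹¹s², r¹¹s³, r¹⁰s², r¹⁰s³}.
No further products give new elements, so |G| = 52.

Answer: 52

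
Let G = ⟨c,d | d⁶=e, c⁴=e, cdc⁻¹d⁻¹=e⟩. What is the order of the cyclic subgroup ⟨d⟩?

|⟨d⟩| equals the order of d. Compute successive powers until reaching e:
  d¹ = d, d² = d², d³ = d³, d⁴ = d⁴, d⁵ = d⁵, d⁶ = e.
The smallest positive k with dᵏ = e is 6, so |⟨d⟩| = 6.

Answer: 6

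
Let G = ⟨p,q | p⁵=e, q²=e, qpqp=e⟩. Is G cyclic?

Every cyclic group is abelian. But p·q = pq while q·p = p⁴q, so p·q ≠ q·p and G is not abelian. Hence G is not cyclic.

Answer: No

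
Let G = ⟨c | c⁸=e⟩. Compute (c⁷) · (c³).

Compute (c⁷) · (c³) by multiplying left to right and reducing via the relations at each step:
  (c⁷) · c³ = c²

Answer: c²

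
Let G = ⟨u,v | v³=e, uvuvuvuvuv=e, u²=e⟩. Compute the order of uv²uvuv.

Compute successive powers until reaching e:
  (uv²uvuv)¹ = uv²uvuv, (uv²uvuv)² = v²uv²uvu, (uv²uvuv)³ = e.
The smallest positive k with (uv²uvuv)ᵏ = e is 3.

Answer: 3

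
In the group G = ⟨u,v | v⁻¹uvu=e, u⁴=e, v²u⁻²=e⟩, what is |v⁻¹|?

Compute successive powers until reaching e:
  (v⁻¹)¹ = v⁻¹, (v⁻¹)² = u², (v⁻¹)³ = v, (v⁻¹)⁴ = e.
The smallest positive k with (v⁻¹)ᵏ = e is 4.

Answer: 4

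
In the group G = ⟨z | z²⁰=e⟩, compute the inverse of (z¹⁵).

The order of (z¹⁵) is 4 (smallest k with (z¹⁵)ᵏ = e), so (z¹⁵)⁻¹ = (z¹⁵)³ = z⁵.
Check: (z¹⁵) · (z⁵) → (z¹⁵) · z⁵ = e, giving e as required.

Answer: z⁵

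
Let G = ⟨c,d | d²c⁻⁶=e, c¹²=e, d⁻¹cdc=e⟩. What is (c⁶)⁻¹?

The order of (c⁶) is 2 (smallest k with (c⁶)ᵏ = e), so (c⁶)⁻¹ = (c⁶)¹ = c⁶.
Check: (c⁶) · (c⁶) → (c⁶) · c⁶ = e, giving e as required.

Answer: c⁶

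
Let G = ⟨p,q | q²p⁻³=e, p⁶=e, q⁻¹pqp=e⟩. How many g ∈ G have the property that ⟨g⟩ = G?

⟨g⟩ = G would require ord(g) = |G| = 12, but the maximum element order in G is 6 < 12. So G is not cyclic and no single element generates it: the count is 0.

Answer: 0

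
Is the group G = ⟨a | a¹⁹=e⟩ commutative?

G has a single generator, so G is cyclic and hence abelian.

Answer: Yes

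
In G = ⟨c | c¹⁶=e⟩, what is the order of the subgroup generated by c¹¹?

|⟨c¹¹⟩| equals the order of c¹¹. Compute successive powers until reaching e:
  (c¹¹)¹ = c¹¹, (c¹¹)² = c⁶, (c¹¹)³ = c, (c¹¹)⁴ = c¹², (c¹¹)⁵ = c⁷, (c¹¹)⁶ = c², (c¹¹)⁷ = c¹³, (c¹¹)⁸ = c⁸, (c¹¹)⁹ = c³, (c¹¹)¹⁰ = c¹⁴, (c¹¹)¹¹ = c⁹, (c¹¹)¹² = c⁴, (c¹¹)¹³ = c¹⁵, (c¹¹)¹⁴ = c¹⁰, (c¹¹)¹⁵ = c⁵, (c¹¹)¹⁶ = e.
The smallest positive k with (c¹¹)ᵏ = e is 16, so |⟨c¹¹⟩| = 16.

Answer: 16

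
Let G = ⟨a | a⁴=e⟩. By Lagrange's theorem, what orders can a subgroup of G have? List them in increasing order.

|G| = 4 = 2². By Lagrange's theorem the order of any subgroup divides 4; the divisors of 4 are 1, 2, 4.

Answer: 1, 2, 4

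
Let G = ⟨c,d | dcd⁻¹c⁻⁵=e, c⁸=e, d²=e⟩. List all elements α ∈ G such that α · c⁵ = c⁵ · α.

⟨c⁵⟩ ⊆ C_G(c⁵) since powers of c⁵ commute with c⁵; so |C_G(c⁵)| ≥ |⟨c⁵⟩| = 8.
By orbit–stabilizer, |C_G(c⁵)| = |G| / |conj. class of c⁵| = 16 / 2 = 8.
The 8 elements commuting with c⁵ are {e, c, c², c³, c⁴, c⁵, c⁶, c⁷}.

Answer: {e, c, c², c³, c⁴, c⁵, c⁶, c⁷}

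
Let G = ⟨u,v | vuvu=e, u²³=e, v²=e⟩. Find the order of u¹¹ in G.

Compute successive powers until reaching e:
  (u¹¹)¹ = u¹¹, (u¹¹)² = u²², (u¹¹)³ = u¹⁰, (u¹¹)⁴ = u²¹, (u¹¹)⁵ = u⁹, (u¹¹)⁶ = u²⁰, (u¹¹)⁷ = u⁸, (u¹¹)⁸ = u¹⁹, (u¹¹)⁹ = u⁷, (u¹¹)¹⁰ = u¹⁸, (u¹¹)¹¹ = u⁶, (u¹¹)¹² = u¹⁷, (u¹¹)¹³ = u⁵, (u¹¹)¹⁴ = u¹⁶, (u¹¹)¹⁵ = u⁴, (u¹¹)¹⁶ = u¹⁵, (u¹¹)¹⁷ = u³, (u¹¹)¹⁸ = u¹⁴, (u¹¹)¹⁹ = u², (u¹¹)²⁰ = u¹³, (u¹¹)²¹ = u, (u¹¹)²² = u¹², (u¹¹)²³ = e.
The smallest positive k with (u¹¹)ᵏ = e is 23.

Answer: 23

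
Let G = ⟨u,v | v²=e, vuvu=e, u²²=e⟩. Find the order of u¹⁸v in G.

Compute successive powers until reaching e:
  (u¹⁸v)¹ = u¹⁸v, (u¹⁸v)² = e.
The smallest positive k with (u¹⁸v)ᵏ = e is 2.

Answer: 2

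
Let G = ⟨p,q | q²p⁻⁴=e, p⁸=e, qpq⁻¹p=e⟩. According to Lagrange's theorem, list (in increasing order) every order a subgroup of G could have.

|G| = 16 = 2⁴. By Lagrange's theorem the order of any subgroup divides 16; the divisors of 16 are 1, 2, 4, 8, 16.

Answer: 1, 2, 4, 8, 16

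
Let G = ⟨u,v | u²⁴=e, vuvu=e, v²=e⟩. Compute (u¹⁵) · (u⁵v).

Compute (u¹⁵) · (u⁵v) by multiplying left to right and reducing via the relations at each step:
  (u¹⁵) · u⁵ = u²⁰
  (u²⁰) · v = u²⁰v

Answer: u²⁰v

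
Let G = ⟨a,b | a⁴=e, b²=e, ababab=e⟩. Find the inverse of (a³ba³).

The order of (a³ba³) is 4 (smallest k with (a³ba³)ᵏ = e), so (a³ba³)⁻¹ = (a³ba³)³ = aba.
Check: (a³ba³) · (aba) → (a³ba³) · a = a³b;   (a³b) · b = a³;   (a³) · a = e, giving e as required.

Answer: aba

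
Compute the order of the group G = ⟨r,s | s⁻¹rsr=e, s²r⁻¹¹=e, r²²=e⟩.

Enumerate words in the generators, reducing via the relations: the distinct elements are
  {e, r, s, rs, r², r³, r⁴, r⁵, r⁶, r⁷, r⁸, r⁹, r²s, r²¹, r²⁰, r³s, r¹², r¹³, r¹¹, r¹⁰, r¹⁴, r¹⁵, r¹⁶, r¹⁷, r¹⁸, r¹⁹, r⁴s, r⁵s, r⁶s, r⁷s, r⁸s, r⁹s, s⁻¹, rs⁻¹, r¹⁰s, r²s⁻¹, r³s⁻¹, r⁴s⁻¹, r⁵s⁻¹, r⁶s⁻¹, r⁷s⁻¹, r⁸s⁻¹, r⁹s⁻¹, r¹⁰s⁻¹}.
No further products give new elements, so |G| = 44.

Answer: 44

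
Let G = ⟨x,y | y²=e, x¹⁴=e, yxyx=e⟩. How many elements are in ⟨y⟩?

|⟨y⟩| equals the order of y. Compute successive powers until reaching e:
  y¹ = y, y² = e.
The smallest positive k with yᵏ = e is 2, so |⟨y⟩| = 2.

Answer: 2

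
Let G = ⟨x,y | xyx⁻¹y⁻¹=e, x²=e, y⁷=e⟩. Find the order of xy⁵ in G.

Compute successive powers until reaching e:
  (xy⁵)¹ = xy⁵, (xy⁵)² = y³, (xy⁵)³ = xy, (xy⁵)⁴ = y⁶, (xy⁵)⁵ = xy⁴, (xy⁵)⁶ = y², (xy⁵)⁷ = x, (xy⁵)⁸ = y⁵, (xy⁵)⁹ = xy³, (xy⁵)¹⁰ = y, (xy⁵)¹¹ = xy⁶, (xy⁵)¹² = y⁴, (xy⁵)¹³ = xy², (xy⁵)¹⁴ = e.
The smallest positive k with (xy⁵)ᵏ = e is 14.

Answer: 14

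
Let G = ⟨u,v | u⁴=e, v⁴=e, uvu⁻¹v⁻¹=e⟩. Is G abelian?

Each pair of generators commutes: u·v = uv = v·u. Since the generators pairwise commute, every element of G commutes with every other, so G is abelian.

Answer: Yes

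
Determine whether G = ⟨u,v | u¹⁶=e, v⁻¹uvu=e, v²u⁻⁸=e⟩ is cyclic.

Every cyclic group is abelian. But u·v = uv while v·u = u⁷v⁻¹, so u·v ≠ v·u and G is not abelian. Hence G is not cyclic.

Answer: No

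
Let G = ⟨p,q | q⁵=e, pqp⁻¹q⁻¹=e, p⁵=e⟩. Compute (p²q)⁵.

Compute successive powers of (p²q), reducing at each step:
  (p²q)²: (p²q) · p² = p⁴q;   (p⁴q) · q = p⁴q²
  (p²q)³: (p⁴q²) · p² = pq²;   (pq²) · q = pq³
  (p²q)⁴: (pq³) · p² = p³q³;   (p³q³) · q = p³q⁴
  (p²q)⁵: (p³q⁴) · p² = q⁴;   (q⁴) · q = e

Answer: e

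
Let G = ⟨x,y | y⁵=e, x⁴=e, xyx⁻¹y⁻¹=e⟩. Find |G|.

Enumerate words in the generators, reducing via the relations: the distinct elements are
  {e, x, y, xy, x², x³, y², y³, y⁴, xy², xy³, xy⁴, x²y, x³y, x²y², x²y³, x²y⁴, x³y², x³y³, x³y⁴}.
No further products give new elements, so |G| = 20.

Answer: 20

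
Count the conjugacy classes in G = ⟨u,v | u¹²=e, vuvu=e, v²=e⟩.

The conjugacy classes (representative and size) are:
  [e] (size 1), [u¹¹] (size 2), [u²] (size 2), [u⁹] (size 2), [u⁴] (size 2), [u⁵] (size 2), [u⁶] (size 1), [v] (size 6), [uv] (size 6).
Class equation: 1 + 2 + 2 + 2 + 2 + 2 + 1 + 6 + 6 = 24 = |G|. So G has 9 conjugacy classes.

Answer: 9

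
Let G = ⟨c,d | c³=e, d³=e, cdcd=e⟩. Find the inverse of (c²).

The order of (c²) is 3 (smallest k with (c²)ᵏ = e), so (c²)⁻¹ = (c²)² = c.
Check: (c²) · c → (c²) · c = e, giving e as required.

Answer: c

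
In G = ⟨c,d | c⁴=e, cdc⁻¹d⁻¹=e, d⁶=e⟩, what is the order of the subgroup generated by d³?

|⟨d³⟩| equals the order of d³. Compute successive powers until reaching e:
  (d³)¹ = d³, (d³)² = e.
The smallest positive k with (d³)ᵏ = e is 2, so |⟨d³⟩| = 2.

Answer: 2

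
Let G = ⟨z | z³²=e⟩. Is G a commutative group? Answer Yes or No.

G has a single generator, so G is cyclic and hence abelian.

Answer: Yes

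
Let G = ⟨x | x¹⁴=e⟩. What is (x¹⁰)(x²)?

Compute (x¹⁰) · (x²) by multiplying left to right and reducing via the relations at each step:
  (x¹⁰) · x² = x¹²

Answer: x¹²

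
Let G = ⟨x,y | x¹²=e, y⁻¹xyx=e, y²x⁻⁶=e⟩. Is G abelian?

x·y = xy but y·x = x⁵y⁻¹, so x·y ≠ y·x and G is not abelian.

Answer: No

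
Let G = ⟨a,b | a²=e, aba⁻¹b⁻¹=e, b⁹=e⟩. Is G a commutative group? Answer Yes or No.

Each pair of generators commutes: a·b = ab = b·a. Since the generators pairwise commute, every element of G commutes with every other, so G is abelian.

Answer: Yes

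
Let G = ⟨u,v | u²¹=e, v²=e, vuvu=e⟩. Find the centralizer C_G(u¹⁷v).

⟨u¹⁷v⟩ ⊆ C_G(u¹⁷v) since powers of u¹⁷v commute with u¹⁷v; so |C_G(u¹⁷v)| ≥ |⟨u¹⁷v⟩| = 2.
By orbit–stabilizer, |C_G(u¹⁷v)| = |G| / |conj. class of u¹⁷v| = 42 / 21 = 2.
The 2 elements commuting with u¹⁷v are {e, u¹⁷v}.

Answer: {e, u¹⁷v}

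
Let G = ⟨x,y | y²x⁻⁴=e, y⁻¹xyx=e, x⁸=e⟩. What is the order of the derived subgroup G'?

G' = [G, G] is generated by all commutators. The generator-pair commutators are: [x, y] = x².
The subgroup they normally generate is {e, x², x⁴, x⁶}, of order 4.
Check: |G/G'| = 16/4 = 4 is the order of the abelianisation.

Answer: 4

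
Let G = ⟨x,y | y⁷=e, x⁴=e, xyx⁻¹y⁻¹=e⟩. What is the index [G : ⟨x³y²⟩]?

First find ord(x³y²) by computing successive powers:
  (x³y²)¹ = x³y², (x³y²)² = x²y⁴, (x³y²)³ = xy⁶, (x³y²)⁴ = y, (x³y²)⁵ = x³y³, (x³y²)⁶ = x²y⁵, (x³y²)⁷ = x, (x³y²)⁸ = y², (x³y²)⁹ = x³y⁴, (x³y²)¹⁰ = x²y⁶, (x³y²)¹¹ = xy, (x³y²)¹² = y³, (x³y²)¹³ = x³y⁵, (x³y²)¹⁴ = x², (x³y²)¹⁵ = xy², (x³y²)¹⁶ = y⁴, (x³y²)¹⁷ = x³y⁶, (x³y²)¹⁸ = x²y, (x³y²)¹⁹ = xy³, (x³y²)²⁰ = y⁵, (x³y²)²¹ = x³, (x³y²)²² = x²y², (x³y²)²³ = xy⁴, (x³y²)²⁴ = y⁶, (x³y²)²⁵ = x³y, (x³y²)²⁶ = x²y³, (x³y²)²⁷ = xy⁵, (x³y²)²⁸ = e.
So |⟨x³y²⟩| = ord(x³y²) = 28. With |G| = 28, by Lagrange [G : ⟨x³y²⟩] = 28/28 = 1.

Answer: 1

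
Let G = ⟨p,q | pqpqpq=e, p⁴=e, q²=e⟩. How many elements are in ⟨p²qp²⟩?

|⟨p²qp²⟩| equals the order of p²qp². Compute successive powers until reaching e:
  (p²qp²)¹ = p²qp², (p²qp²)² = e.
The smallest positive k with (p²qp²)ᵏ = e is 2, so |⟨p²qp²⟩| = 2.

Answer: 2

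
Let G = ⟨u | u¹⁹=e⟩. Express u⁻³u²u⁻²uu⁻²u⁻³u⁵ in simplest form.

Multiply left to right, reducing at each step:
  (u¹⁶) · u² = u¹⁸
  (u¹⁸) · u⁻² = u¹⁶
  (u¹⁶) · u = u¹⁷
  (u¹⁷) · u⁻² = u¹⁵
  (u¹⁵) · u⁻³ = u¹²
  (u¹²) · u⁵ = u¹⁷

Answer: u¹⁷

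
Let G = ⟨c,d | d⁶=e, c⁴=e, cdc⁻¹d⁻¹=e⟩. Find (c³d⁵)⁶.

Compute successive powers of (c³d⁵), reducing at each step:
  (c³d⁵)²: (c³d⁵) · c³ = c²d⁵;   (c²d⁵) · d⁵ = c²d⁴
  (c³d⁵)³: (c²d⁴) · c³ = cd⁴;   (cd⁴) · d⁵ = cd³
  (c³d⁵)⁴: (cd³) · c³ = d³;   (d³) · d⁵ = d²
  (c³d⁵)⁵: (d²) · c³ = c³d²;   (c³d²) · d⁵ = c³d
  (c³d⁵)⁶: (c³d) · c³ = c²d;   (c²d) · d⁵ = c²

Answer: c²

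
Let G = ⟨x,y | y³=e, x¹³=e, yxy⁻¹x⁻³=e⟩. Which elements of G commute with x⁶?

⟨x⁶⟩ ⊆ C_G(x⁶) since powers of x⁶ commute with x⁶; so |C_G(x⁶)| ≥ |⟨x⁶⟩| = 13.
By orbit–stabilizer, |C_G(x⁶)| = |G| / |conj. class of x⁶| = 39 / 3 = 13.
The 13 elements commuting with x⁶ are {e, x, x², x³, x⁴, x⁵, x⁶, x⁷, x⁸, x⁹, x¹⁰, x¹¹, x¹²}.

Answer: {e, x, x², x³, x⁴, x⁵, x⁶, x⁷, x⁸, x⁹, x¹⁰, x¹¹, x¹²}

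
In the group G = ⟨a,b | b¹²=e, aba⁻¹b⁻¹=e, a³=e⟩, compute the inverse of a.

The order of a is 3 (smallest k with aᵏ = e), so a⁻¹ = a² = a².
Check: a · (a²) → a · a² = e, giving e as required.

Answer: a²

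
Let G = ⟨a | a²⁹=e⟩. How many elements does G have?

G is generated by a single element, so G is cyclic. The relator gives a²⁹ = e and no smaller power is forced to be e, so the 29 powers {a, e, a², a³, a⁴, a⁵, a⁶, a⁷, a⁸, a⁹, a²², a²³, a²¹, a²⁰, a²⁴, a²⁵, a²⁶, a²⁷, a²⁸, a¹², a¹³, a¹¹, a¹⁰, a¹⁴, a¹⁵, a¹⁶, a¹⁷, a¹⁸, a¹⁹} are distinct. Hence |G| = 29.

Answer: 29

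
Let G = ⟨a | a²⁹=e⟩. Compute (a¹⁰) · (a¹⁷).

Compute (a¹⁰) · (a¹⁷) by multiplying left to right and reducing via the relations at each step:
  (a¹⁰) · a¹⁷ = a²⁷

Answer: a²⁷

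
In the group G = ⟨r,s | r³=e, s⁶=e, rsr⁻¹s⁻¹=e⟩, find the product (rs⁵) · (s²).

Compute (rs⁵) · (s²) by multiplying left to right and reducing via the relations at each step:
  (rs⁵) · s² = rs

Answer: rs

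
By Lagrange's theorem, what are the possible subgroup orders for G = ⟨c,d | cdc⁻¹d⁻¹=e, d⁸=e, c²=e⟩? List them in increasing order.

|G| = 16 = 2⁴. By Lagrange's theorem the order of any subgroup divides 16; the divisors of 16 are 1, 2, 4, 8, 16.

Answer: 1, 2, 4, 8, 16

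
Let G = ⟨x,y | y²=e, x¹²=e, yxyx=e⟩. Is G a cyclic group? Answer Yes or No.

Every cyclic group is abelian. But x·y = xy while y·x = x¹¹y, so x·y ≠ y·x and G is not abelian. Hence G is not cyclic.

Answer: No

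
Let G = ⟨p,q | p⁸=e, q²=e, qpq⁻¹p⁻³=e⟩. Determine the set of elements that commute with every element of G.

An element z ∈ Z(G) iff z commutes with every generator.
For example p⁴ is central: (p⁴)·p = p⁵ = p·(p⁴); (p⁴)·q = p⁴q = q·(p⁴).
Whereas p ∉ Z(G) since p·q = pq ≠ p³q = q·p.
Checking each of the 16 elements this way gives Z(G) = {e, p⁴}, of order 2.

Answer: {e, p⁴}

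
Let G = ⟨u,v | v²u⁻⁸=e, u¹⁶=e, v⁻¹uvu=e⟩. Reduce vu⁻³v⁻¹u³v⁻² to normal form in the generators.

Multiply left to right, reducing at each step:
  v · u⁻³ = u³v
  (u³v) · v⁻¹ = u³
  (u³) · u³ = u⁶
  (u⁶) · v⁻² = u¹⁴

Answer: u¹⁴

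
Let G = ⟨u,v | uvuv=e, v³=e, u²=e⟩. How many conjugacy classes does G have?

The conjugacy classes (representative and size) are:
  [e] (size 1), [uv²] (size 3), [v²] (size 2).
Class equation: 1 + 3 + 2 = 6 = |G|. So G has 3 conjugacy classes.

Answer: 3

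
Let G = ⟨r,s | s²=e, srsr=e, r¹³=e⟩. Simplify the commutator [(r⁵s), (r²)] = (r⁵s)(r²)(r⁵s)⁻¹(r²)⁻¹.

[(r⁵s), (r²)] = (r⁵s)·(r²)·(r⁵s)⁻¹·(r²)⁻¹.
  (r⁵s) · (r²) = r³s
  (r³s) · (r⁵s) = r¹¹
  (r¹¹) · (r¹¹) = r⁹

Answer: r⁹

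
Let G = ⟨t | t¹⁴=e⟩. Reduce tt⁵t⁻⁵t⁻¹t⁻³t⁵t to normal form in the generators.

Multiply left to right, reducing at each step:
  t · t⁵ = t⁶
  (t⁶) · t⁻⁵ = t
  t · t⁻¹ = e
  e · t⁻³ = t¹¹
  (t¹¹) · t⁵ = t²
  (t²) · t = t³

Answer: t³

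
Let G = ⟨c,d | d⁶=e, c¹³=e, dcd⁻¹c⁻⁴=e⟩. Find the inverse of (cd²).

The order of (cd²) is 3 (smallest k with (cd²)ᵏ = e), so (cd²)⁻¹ = (cd²)² = c⁴d⁴.
Check: (cd²) · (c⁴d⁴) → (cd²) · c⁴ = d²;   (d²) · d⁴ = e, giving e as required.

Answer: c⁴d⁴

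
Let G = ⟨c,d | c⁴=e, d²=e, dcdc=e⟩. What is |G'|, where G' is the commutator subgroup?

G' = [G, G] is generated by all commutators. The generator-pair commutators are: [c, d] = c².
The subgroup they normally generate is {e, c²}, of order 2.
Check: |G/G'| = 8/2 = 4 is the order of the abelianisation.

Answer: 2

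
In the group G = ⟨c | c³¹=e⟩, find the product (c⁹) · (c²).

Compute (c⁹) · (c²) by multiplying left to right and reducing via the relations at each step:
  (c⁹) · c² = c¹¹

Answer: c¹¹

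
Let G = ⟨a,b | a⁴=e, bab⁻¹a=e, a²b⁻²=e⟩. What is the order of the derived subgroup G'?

G' = [G, G] is generated by all commutators. The generator-pair commutators are: [a, b] = a².
The subgroup they normally generate is {e, a²}, of order 2.
Check: |G/G'| = 8/2 = 4 is the order of the abelianisation.

Answer: 2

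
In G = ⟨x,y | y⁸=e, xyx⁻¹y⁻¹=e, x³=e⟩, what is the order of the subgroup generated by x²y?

|⟨x²y⟩| equals the order of x²y. Compute successive powers until reaching e:
  (x²y)¹ = x²y, (x²y)² = xy², (x²y)³ = y³, (x²y)⁴ = x²y⁴, (x²y)⁵ = xy⁵, (x²y)⁶ = y⁶, (x²y)⁷ = x²y⁷, (x²y)⁸ = x, (x²y)⁹ = y, (x²y)¹⁰ = x²y², (x²y)¹¹ = xy³, (x²y)¹² = y⁴, (x²y)¹³ = x²y⁵, (x²y)¹⁴ = xy⁶, (x²y)¹⁵ = y⁷, (x²y)¹⁶ = x², (x²y)¹⁷ = xy, (x²y)¹⁸ = y², (x²y)¹⁹ = x²y³, (x²y)²⁰ = xy⁴, (x²y)²¹ = y⁵, (x²y)²² = x²y⁶, (x²y)²³ = xy⁷, (x²y)²⁴ = e.
The smallest positive k with (x²y)ᵏ = e is 24, so |⟨x²y⟩| = 24.

Answer: 24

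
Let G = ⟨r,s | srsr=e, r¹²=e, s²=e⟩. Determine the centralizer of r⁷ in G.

⟨r⁷⟩ ⊆ C_G(r⁷) since powers of r⁷ commute with r⁷; so |C_G(r⁷)| ≥ |⟨r⁷⟩| = 12.
By orbit–stabilizer, |C_G(r⁷)| = |G| / |conj. class of r⁷| = 24 / 2 = 12.
The 12 elements commuting with r⁷ are {e, r, r², r³, r⁴, r⁵, r⁶, r⁷, r⁸, r⁹, r¹⁰, r¹¹}.

Answer: {e, r, r², r³, r⁴, r⁵, r⁶, r⁷, r⁸, r⁹, r¹⁰, r¹¹}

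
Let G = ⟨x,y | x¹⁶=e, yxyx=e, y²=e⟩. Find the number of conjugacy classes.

The conjugacy classes (representative and size) are:
  [e] (size 1), [x¹⁵] (size 2), [x²] (size 2), [x³] (size 2), [x¹²] (size 2), [x⁵] (size 2), [x⁶] (size 2), [x⁷] (size 2), [x⁸] (size 1), [x²y] (size 8), [x¹⁵y] (size 8).
Class equation: 1 + 2 + 2 + 2 + 2 + 2 + 2 + 2 + 1 + 8 + 8 = 32 = |G|. So G has 11 conjugacy classes.

Answer: 11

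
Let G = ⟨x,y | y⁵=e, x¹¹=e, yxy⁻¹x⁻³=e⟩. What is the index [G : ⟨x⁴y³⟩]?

First find ord(x⁴y³) by computing successive powers:
  (x⁴y³)¹ = x⁴y³, (x⁴y³)² = x²y, (x⁴y³)³ = x³y⁴, (x⁴y³)⁴ = x⁸y², (x⁴y³)⁵ = e.
So |⟨x⁴y³⟩| = ord(x⁴y³) = 5. With |G| = 55, by Lagrange [G : ⟨x⁴y³⟩] = 55/5 = 11.

Answer: 11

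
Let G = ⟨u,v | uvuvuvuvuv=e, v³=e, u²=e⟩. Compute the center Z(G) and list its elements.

An element z ∈ Z(G) iff z commutes with every generator.
For example e is central: e·u = u = u·e; e·v = v = v·e.
Whereas u ∉ Z(G) since u·v = uv ≠ vu = v·u.
Checking each of the 60 elements this way gives Z(G) = {e}, of order 1.

Answer: {e}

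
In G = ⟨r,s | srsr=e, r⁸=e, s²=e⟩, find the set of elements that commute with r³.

⟨r³⟩ ⊆ C_G(r³) since powers of r³ commute with r³; so |C_G(r³)| ≥ |⟨r³⟩| = 8.
By orbit–stabilizer, |C_G(r³)| = |G| / |conj. class of r³| = 16 / 2 = 8.
The 8 elements commuting with r³ are {e, r, r², r³, r⁴, r⁵, r⁶, r⁷}.

Answer: {e, r, r², r³, r⁴, r⁵, r⁶, r⁷}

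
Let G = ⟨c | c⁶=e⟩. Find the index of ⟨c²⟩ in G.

First find ord(c²) by computing successive powers:
  (c²)¹ = c², (c²)² = c⁴, (c²)³ = e.
So |⟨c²⟩| = ord(c²) = 3. With |G| = 6, by Lagrange [G : ⟨c²⟩] = 6/3 = 2.

Answer: 2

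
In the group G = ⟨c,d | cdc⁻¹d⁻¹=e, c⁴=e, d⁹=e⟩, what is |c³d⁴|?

Compute successive powers until reaching e:
  (c³d⁴)¹ = c³d⁴, (c³d⁴)² = c²d⁸, (c³d⁴)³ = cd³, (c³d⁴)⁴ = d⁷, (c³d⁴)⁵ = c³d², (c³d⁴)⁶ = c²d⁶, (c³d⁴)⁷ = cd, (c³d⁴)⁸ = d⁵, (c³d⁴)⁹ = c³, (c³d⁴)¹⁰ = c²d⁴, (c³d⁴)¹¹ = cd⁸, (c³d⁴)¹² = d³, (c³d⁴)¹³ = c³d⁷, (c³d⁴)¹⁴ = c²d², (c³d⁴)¹⁵ = cd⁶, (c³d⁴)¹⁶ = d, (c³d⁴)¹⁷ = c³d⁵, (c³d⁴)¹⁸ = c², (c³d⁴)¹⁹ = cd⁴, (c³d⁴)²⁰ = d⁸, (c³d⁴)²¹ = c³d³, (c³d⁴)²² = c²d⁷, (c³d⁴)²³ = cd², (c³d⁴)²⁴ = d⁶, (c³d⁴)²⁵ = c³d, (c³d⁴)²⁶ = c²d⁵, (c³d⁴)²⁷ = c, (c³d⁴)²⁸ = d⁴, (c³d⁴)²⁹ = c³d⁸, (c³d⁴)³⁰ = c²d³, (c³d⁴)³¹ = cd⁷, (c³d⁴)³² = d², (c³d⁴)³³ = c³d⁶, (c³d⁴)³⁴ = c²d, (c³d⁴)³⁵ = cd⁵, (c³d⁴)³⁶ = e.
The smallest positive k with (c³d⁴)ᵏ = e is 36.

Answer: 36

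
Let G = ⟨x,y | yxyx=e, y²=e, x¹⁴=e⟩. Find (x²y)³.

Compute successive powers of (x²y), reducing at each step:
  (x²y)²: (x²y) · x² = y;   y · y = e
  (x²y)³: e · x² = x²;   (x²) · y = x²y

Answer: x²y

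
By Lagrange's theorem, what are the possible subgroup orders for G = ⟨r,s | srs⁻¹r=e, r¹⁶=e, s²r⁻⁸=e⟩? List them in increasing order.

|G| = 32 = 2⁵. By Lagrange's theorem the order of any subgroup divides 32; the divisors of 32 are 1, 2, 4, 8, 16, 32.

Answer: 1, 2, 4, 8, 16, 32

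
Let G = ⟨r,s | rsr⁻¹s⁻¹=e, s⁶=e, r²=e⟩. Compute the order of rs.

Compute successive powers until reaching e:
  (rs)¹ = rs, (rs)² = s², (rs)³ = rs³, (rs)⁴ = s⁴, (rs)⁵ = rs⁵, (rs)⁶ = e.
The smallest positive k with (rs)ᵏ = e is 6.

Answer: 6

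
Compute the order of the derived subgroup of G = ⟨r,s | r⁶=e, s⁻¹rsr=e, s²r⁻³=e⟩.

G' = [G, G] is generated by all commutators. The generator-pair commutators are: [r, s] = r².
The subgroup they normally generate is {e, r², r⁴}, of order 3.
Check: |G/G'| = 12/3 = 4 is the order of the abelianisation.

Answer: 3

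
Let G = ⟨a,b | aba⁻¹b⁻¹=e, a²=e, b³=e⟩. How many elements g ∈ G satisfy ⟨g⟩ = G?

G is cyclic of order 6. An element generates G iff its order is 6, and a cyclic group of order 6 has exactly φ(6) = 2 such elements.

Answer: 2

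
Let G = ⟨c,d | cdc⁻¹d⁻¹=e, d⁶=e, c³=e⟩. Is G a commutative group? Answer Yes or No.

Each pair of generators commutes: c·d = cd = d·c. Since the generators pairwise commute, every element of G commutes with every other, so G is abelian.

Answer: Yes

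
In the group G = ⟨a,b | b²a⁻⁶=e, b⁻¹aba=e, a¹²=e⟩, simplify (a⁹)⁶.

Compute successive powers of (a⁹), reducing at each step:
  (a⁹)²: (a⁹) · a⁹ = a⁶
  (a⁹)³: (a⁶) · a⁹ = a³
  (a⁹)⁴: (a³) · a⁹ = e
  (a⁹)⁵: e · a⁹ = a⁹
  (a⁹)⁶: (a⁹) · a⁹ = a⁶

Answer: a⁶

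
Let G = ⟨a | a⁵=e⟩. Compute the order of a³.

Compute successive powers until reaching e:
  (a³)¹ = a³, (a³)² = a, (a³)³ = a⁴, (a³)⁴ = a², (a³)⁵ = e.
The smallest positive k with (a³)ᵏ = e is 5.

Answer: 5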